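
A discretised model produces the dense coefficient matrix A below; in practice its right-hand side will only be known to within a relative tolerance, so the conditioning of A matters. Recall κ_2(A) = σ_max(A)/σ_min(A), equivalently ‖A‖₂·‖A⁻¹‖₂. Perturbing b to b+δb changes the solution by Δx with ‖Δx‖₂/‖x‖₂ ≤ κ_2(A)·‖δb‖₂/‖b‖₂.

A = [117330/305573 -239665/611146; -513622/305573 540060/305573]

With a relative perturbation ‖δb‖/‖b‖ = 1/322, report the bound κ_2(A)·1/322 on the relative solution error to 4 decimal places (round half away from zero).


AᵀA = [165124264/55547209 -173376945/55547209; -173376945/55547209 728196625/222188836]; tr = 1651241/264196, det = 25/66049
char-poly roots: 25/4 and 4/66049
so κ_2 = √((25/4) / (4/66049)) = 321.2500
bound on ‖Δx‖/‖x‖: κ·ε = 321.2500·1/322 = 0.9977

0.9977


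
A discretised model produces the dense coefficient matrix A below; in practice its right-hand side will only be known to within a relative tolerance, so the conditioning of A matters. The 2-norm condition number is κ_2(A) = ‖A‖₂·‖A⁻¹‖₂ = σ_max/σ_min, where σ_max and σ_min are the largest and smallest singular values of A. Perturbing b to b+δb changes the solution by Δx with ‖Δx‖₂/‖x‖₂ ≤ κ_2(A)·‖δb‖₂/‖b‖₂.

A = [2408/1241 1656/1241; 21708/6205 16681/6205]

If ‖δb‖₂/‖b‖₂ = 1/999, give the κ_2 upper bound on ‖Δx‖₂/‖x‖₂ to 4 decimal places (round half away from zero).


0.0457

AᵀA = [2132176/133225 1597932/133225; 1597932/133225 1200049/133225]; tr = 133289/5329, det = 1600/5329
eigenvalues of AᵀA: λ = (tr ± √(tr²−4·det))/2 = 25, 64/5329
κ_2(A) = √(λ_max/λ_min) = √(25 / (64/5329)) = 45.6250
bound on ‖Δx‖/‖x‖: κ·ε = 45.6250·1/999 = 0.0457


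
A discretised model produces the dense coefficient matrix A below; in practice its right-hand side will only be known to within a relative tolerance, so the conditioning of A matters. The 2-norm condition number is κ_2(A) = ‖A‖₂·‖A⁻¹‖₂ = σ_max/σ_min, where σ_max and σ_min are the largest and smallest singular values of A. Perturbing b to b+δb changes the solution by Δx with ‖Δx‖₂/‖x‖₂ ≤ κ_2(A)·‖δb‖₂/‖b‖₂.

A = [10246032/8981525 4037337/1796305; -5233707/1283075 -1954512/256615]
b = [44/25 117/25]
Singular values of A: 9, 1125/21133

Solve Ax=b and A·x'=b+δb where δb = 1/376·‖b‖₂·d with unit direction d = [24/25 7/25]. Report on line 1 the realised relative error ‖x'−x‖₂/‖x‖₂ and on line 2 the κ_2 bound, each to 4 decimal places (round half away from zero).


from the listed singular values, σ₁ = 9, σ_n = 1125/21133
condition number: 9 ÷ (1125/21133) = 169.0640
perturbation bound = 169.0640·1/376 = 0.4496
solve Ax = b  →  x = [-49.9339 26.1277]
‖b‖ = 5.0000, ‖x‖ = 56.3564
re-solving with b+δb shifts x by Δx of norm 0.2498
dividing the unrounded norms, ‖Δx‖/‖x‖ = 0.0044
so the bound overstates the realised error by a factor of ≈ 101.4416 (computed from the unrounded values)

0.0044
0.4496


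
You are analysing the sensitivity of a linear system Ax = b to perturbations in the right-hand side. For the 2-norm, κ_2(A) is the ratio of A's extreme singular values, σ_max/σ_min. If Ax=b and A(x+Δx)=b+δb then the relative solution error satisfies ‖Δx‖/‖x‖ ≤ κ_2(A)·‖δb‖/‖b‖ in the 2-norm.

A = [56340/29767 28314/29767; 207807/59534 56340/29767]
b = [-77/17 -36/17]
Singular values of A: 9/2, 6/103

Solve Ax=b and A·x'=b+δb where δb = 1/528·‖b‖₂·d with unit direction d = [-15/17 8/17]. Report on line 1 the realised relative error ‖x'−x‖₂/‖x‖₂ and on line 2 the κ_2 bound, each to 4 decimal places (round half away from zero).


σ_max = 9/2, σ_min = 6/103
condition number: (9/2) ÷ (6/103) = 77.2500
worst-case relative error ≤ 77.2500 × 1/528 = 0.1463
solve Ax = b  →  x = [-25.0196 45.0229]
‖b‖ = 5.0000, ‖x‖ = 51.5077
δb = ε·‖b‖·d = [-0.0084 0.0045]; solving A·Δx = δb gives ‖Δx‖ = 0.1626
realised ‖Δx‖/‖x‖ = 0.0032
realised/bound (from unrounded values) ≈ 0.0216

0.0032
0.1463


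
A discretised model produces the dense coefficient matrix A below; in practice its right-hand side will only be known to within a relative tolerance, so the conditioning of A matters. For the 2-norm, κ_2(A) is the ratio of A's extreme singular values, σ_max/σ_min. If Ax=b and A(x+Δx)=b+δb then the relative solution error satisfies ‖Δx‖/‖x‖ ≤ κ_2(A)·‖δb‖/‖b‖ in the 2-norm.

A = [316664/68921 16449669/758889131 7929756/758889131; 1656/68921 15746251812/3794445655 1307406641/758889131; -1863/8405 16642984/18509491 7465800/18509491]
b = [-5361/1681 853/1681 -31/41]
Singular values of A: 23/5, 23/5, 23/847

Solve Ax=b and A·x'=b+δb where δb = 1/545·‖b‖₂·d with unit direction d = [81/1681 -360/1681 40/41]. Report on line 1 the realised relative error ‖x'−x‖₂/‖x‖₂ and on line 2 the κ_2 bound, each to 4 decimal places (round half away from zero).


from the listed singular values, σ₁ = 23/5, σ_n = 23/847
condition number: (23/5) ÷ (23/847) = 169.4000
perturbation bound = 169.4000·1/545 = 0.3108
solve Ax = b  →  x = [-0.6840 14.2275 -33.9668]
2-norm of b is 3.3166; of x, 36.8325
re-solving with b+δb shifts x by Δx of norm 0.2241
realised ‖Δx‖/‖x‖ = 0.0061
so the bound overstates the realised error by a factor of ≈ 51.0849 (computed from the unrounded values)

0.0061
0.3108


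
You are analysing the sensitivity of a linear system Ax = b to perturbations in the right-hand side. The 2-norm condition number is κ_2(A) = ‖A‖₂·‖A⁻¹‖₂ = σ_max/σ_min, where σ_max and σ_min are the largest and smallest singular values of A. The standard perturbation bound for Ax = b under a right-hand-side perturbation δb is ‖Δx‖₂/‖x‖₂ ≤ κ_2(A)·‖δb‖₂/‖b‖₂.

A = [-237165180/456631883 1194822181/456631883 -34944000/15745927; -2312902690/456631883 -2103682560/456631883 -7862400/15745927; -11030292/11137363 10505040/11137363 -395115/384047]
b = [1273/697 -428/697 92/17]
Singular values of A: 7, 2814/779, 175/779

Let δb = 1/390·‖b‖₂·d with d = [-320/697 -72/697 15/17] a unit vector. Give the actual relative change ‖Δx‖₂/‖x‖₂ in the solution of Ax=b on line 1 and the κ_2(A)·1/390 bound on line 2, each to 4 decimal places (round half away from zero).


0.0037
0.0799

σ_max = 7, σ_min = 175/779
condition number: 7 ÷ (175/779) = 31.1600
κ_2(A)·‖δb‖/‖b‖ = 0.0799
solve Ax = b  →  x = [-9.3744 9.1253 12.1301]
‖b‖₂ = 5.7446 and ‖x‖₂ = 17.8407
δb = ε·‖b‖·d = [-0.0068 -0.0015 0.0130]; solving A·Δx = δb gives ‖Δx‖ = 0.0656
dividing the unrounded norms, ‖Δx‖/‖x‖ = 0.0037
so the bound overstates the realised error by a factor of ≈ 21.7397 (computed from the unrounded values)


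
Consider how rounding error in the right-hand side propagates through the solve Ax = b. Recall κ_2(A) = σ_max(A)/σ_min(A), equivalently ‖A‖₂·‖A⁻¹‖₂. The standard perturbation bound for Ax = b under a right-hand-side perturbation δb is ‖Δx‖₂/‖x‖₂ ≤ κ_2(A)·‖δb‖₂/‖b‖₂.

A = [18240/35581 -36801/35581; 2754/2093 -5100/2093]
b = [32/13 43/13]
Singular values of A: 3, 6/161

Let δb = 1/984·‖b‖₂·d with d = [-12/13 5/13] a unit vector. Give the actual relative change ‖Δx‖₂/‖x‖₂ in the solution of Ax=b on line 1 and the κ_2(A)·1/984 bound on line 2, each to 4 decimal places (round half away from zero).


σ_max = 3, σ_min = 6/161
condition number: 3 ÷ (6/161) = 80.5000
κ_2(A)·‖δb‖/‖b‖ = 0.0818
solve Ax = b  →  x = [-23.0490 -13.8039]
‖b‖₂ = 4.1231 and ‖x‖₂ = 26.8664
Δx = A⁻¹·δb where δb = 1/984·4.1231·d; ‖Δx‖ = 0.1124
dividing the unrounded norms, ‖Δx‖/‖x‖ = 0.0042
realised/bound (from unrounded values) ≈ 0.0512

0.0042
0.0818


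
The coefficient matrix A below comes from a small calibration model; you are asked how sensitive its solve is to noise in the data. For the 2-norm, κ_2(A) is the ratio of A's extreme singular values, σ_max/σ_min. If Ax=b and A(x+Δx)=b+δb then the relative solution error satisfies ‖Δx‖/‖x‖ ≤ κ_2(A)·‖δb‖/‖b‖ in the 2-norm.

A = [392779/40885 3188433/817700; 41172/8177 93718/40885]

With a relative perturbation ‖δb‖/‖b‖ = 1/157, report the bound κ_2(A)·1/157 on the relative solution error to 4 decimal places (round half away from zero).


AᵀA = [680462569/5784025 5668530363/115680500; 5668530363/115680500 47333323201/2313610000]; tr = 1890641129/13690000, det = 4879681/855625
eigenvalues of AᵀA: λ = (tr ± √(tr²−4·det))/2 = 2209/16, 35344/855625
κ = σ_max/σ_min = (47/4)/(188/925) = 57.8125
κ_2(A)·‖δb‖/‖b‖ = 0.3682

0.3682


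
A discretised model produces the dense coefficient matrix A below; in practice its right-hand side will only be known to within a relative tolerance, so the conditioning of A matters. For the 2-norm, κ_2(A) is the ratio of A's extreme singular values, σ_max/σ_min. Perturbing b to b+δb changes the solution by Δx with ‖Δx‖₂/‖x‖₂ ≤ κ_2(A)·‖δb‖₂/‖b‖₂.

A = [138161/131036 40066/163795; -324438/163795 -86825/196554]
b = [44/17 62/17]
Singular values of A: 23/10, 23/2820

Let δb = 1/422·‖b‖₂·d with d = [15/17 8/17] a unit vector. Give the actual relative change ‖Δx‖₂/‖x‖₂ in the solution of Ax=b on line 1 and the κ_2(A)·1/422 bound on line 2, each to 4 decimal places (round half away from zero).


0.0026
0.6682

σ_max = 23/10, σ_min = 23/2820
κ = σ_max/σ_min = (23/10)/(23/2820) = 282.0000
worst-case relative error ≤ 282.0000 × 1/422 = 0.6682
solve Ax = b  →  x = [-108.5048 478.2821]
‖b‖₂ = 4.4721 and ‖x‖₂ = 490.4356
re-solving with b+δb shifts x by Δx of norm 1.2993
relative error = 0.0026
tightness: 0.0026 against a bound of 0.6682 (unrounded ratio ≈ 0.0040)


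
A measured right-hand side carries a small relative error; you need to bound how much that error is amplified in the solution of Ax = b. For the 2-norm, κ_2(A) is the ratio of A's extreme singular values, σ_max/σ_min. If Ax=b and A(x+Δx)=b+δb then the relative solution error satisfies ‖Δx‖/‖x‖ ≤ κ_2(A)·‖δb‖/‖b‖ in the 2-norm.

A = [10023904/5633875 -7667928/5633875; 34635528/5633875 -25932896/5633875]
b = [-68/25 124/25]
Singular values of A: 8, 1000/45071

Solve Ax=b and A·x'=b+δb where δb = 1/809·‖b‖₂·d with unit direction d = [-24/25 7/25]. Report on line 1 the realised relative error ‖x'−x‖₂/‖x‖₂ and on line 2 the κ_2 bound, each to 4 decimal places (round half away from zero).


0.0017
0.4457

σ_max = 8, σ_min = 1000/45071
κ = σ_max/σ_min = 8/(1000/45071) = 360.5680
perturbation bound = 360.5680·1/809 = 0.4457
solve Ax = b  →  x = [108.5704 143.9272]
‖b‖₂ = 5.6569 and ‖x‖₂ = 180.2847
Δx = A⁻¹·δb where δb = 1/809·5.6569·d; ‖Δx‖ = 0.3152
realised ‖Δx‖/‖x‖ = 0.0017
tightness: 0.0017 against a bound of 0.4457 (unrounded ratio ≈ 0.0039)


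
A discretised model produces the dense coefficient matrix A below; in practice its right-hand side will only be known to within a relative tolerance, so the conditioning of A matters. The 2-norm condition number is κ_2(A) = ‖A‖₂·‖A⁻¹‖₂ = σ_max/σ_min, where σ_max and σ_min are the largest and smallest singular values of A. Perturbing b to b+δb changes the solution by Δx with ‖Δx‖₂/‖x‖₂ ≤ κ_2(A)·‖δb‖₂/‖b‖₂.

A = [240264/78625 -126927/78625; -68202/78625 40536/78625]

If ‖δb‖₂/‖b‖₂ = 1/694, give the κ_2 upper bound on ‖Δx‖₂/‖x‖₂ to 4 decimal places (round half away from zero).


0.1066

AᵀA = [99805284/9891025 -2128680/395641; -2128680/395641 28405809/9891025]; tr = 443637/34225, det = 26244/855625
eigenvalues of AᵀA: λ = (tr ± √(tr²−4·det))/2 = 324/25, 81/34225
κ = σ_max/σ_min = (18/5)/(9/185) = 74.0000
worst-case relative error ≤ 74.0000 × 1/694 = 0.1066


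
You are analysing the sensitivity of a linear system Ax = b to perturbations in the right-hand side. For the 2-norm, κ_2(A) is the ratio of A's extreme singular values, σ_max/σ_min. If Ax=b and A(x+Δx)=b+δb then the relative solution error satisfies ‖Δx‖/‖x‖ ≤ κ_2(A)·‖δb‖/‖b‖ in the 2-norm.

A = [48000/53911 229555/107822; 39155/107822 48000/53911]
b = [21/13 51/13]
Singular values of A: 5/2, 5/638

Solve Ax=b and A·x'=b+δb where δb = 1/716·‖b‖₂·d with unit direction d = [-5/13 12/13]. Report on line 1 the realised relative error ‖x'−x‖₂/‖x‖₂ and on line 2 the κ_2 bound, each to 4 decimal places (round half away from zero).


σ_max = 5/2, σ_min = 5/638
κ = σ_max/σ_min = (5/2)/(5/638) = 319.0000
perturbation bound = 319.0000·1/716 = 0.4455
solve Ax = b  →  x = [-352.8923 148.3385]
‖b‖₂ = 4.2426 and ‖x‖₂ = 382.8019
δb = ε·‖b‖·d = [-0.0023 0.0055]; solving A·Δx = δb gives ‖Δx‖ = 0.7561
realised ‖Δx‖/‖x‖ = 0.0020
realised/bound (from unrounded values) ≈ 0.0044

0.0020
0.4455


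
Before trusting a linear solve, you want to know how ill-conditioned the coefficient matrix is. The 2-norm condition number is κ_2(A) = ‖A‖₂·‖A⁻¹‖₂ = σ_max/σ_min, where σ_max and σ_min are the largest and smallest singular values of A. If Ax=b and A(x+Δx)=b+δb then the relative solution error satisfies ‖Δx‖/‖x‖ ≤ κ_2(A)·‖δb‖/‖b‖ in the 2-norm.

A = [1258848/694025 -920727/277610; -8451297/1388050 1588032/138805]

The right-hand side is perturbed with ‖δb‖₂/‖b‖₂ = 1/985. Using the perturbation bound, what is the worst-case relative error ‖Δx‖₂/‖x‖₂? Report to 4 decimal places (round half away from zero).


form AᵀA = [124421142609/3082692484 -58319941680/770673121; -58319941680/770673121 437404829625/3082692484] with trace 972017253/5333378 and determinant 13286025/42667024
solving λ² − 972017253/5333378·λ + 13286025/42667024 = 0 gives λ = 729/4, 18225/10666756
κ_2(A) = √(λ_max/λ_min) = √((729/4) / (18225/10666756)) = 326.6000
bound on ‖Δx‖/‖x‖: κ·ε = 326.6000·1/985 = 0.3316

0.3316


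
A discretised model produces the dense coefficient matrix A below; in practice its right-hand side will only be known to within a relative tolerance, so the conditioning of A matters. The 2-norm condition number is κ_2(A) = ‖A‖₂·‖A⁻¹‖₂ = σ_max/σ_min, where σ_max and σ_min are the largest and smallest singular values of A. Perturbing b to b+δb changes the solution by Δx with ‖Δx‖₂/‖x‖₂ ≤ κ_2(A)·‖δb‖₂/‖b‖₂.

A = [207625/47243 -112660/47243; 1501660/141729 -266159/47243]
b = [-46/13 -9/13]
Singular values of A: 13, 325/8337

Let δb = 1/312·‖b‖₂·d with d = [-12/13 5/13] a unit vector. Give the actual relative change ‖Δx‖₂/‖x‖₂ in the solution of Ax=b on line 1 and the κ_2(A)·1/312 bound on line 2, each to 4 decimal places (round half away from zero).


0.0039
1.0688

from the listed singular values, σ₁ = 13, σ_n = 325/8337
κ_2(A) = 13 / (325/8337) = 333.4800
worst-case relative error ≤ 333.4800 × 1/312 = 1.0688
solve Ax = b  →  x = [36.0793 67.9756]
2-norm of b is 3.6056; of x, 76.9571
with δb = [-0.0107 0.0044], A·Δx = δb → ‖Δx‖ = 0.2964
realised ‖Δx‖/‖x‖ = 0.0039
tightness: 0.0039 against a bound of 1.0688 (unrounded ratio ≈ 0.0036)


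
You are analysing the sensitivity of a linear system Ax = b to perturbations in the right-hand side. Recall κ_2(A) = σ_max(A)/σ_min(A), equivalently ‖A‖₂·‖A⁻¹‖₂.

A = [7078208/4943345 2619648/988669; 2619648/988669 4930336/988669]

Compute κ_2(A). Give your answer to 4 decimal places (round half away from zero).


AᵀA = [767006642176/84555916225 287616393216/16911183245; 287616393216/16911183245 107857331200/3382236649]; tr = 11984221184/292581025, det = 4194304/292581025
solving λ² − 11984221184/292581025·λ + 4194304/292581025 = 0 gives λ = 1024/25, 4096/11703241
σ_max=√(1024/25)=(32/5), σ_min=√(4096/11703241)=(64/3421) → κ = 342.1000

342.1000


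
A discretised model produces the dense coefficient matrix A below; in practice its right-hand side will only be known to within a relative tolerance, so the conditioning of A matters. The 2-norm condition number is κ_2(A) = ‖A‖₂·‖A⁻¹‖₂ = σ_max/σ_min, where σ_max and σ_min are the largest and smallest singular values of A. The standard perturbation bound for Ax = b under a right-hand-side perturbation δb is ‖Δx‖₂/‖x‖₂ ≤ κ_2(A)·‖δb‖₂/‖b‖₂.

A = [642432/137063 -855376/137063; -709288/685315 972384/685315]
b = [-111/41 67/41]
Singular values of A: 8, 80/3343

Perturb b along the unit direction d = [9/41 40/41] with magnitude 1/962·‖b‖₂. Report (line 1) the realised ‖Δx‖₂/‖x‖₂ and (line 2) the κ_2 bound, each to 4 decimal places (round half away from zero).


0.0033
0.3475

largest singular value 8, smallest 80/3343
κ_2(A) = 8 / (80/3343) = 334.3000
worst-case relative error ≤ 334.3000 × 1/962 = 0.3475
solve Ax = b  →  x = [33.2050 25.3725]
2-norm of b is 3.1623; of x, 41.7892
Δx = A⁻¹·δb where δb = 1/962·3.1623·d; ‖Δx‖ = 0.1374
realised ‖Δx‖/‖x‖ = 0.0033
so the bound overstates the realised error by a factor of ≈ 105.7192 (computed from the unrounded values)


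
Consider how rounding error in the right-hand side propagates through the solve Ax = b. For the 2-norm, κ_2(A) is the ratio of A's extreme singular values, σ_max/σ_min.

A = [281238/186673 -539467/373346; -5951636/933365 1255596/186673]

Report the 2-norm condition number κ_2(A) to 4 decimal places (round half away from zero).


AᵀA = [22248269716/518245225 -4671116541/103649045; -4671116541/103649045 3924515113/82919236]; tr = 222480329/2464900, det = 521284/616225
solving λ² − 222480329/2464900·λ + 521284/616225 = 0 gives λ = 361/4, 5776/616225
κ_2(A) = √(λ_max/λ_min) = √((361/4) / (5776/616225)) = 98.1250

98.1250


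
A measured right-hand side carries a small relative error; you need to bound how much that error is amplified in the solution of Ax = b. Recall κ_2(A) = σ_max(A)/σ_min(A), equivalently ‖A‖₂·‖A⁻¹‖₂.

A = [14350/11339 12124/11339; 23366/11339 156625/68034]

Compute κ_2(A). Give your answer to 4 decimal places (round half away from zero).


form AᵀA = [2601704/444889 8137675/1334667; 8137675/1334667 103194049/16016004] with trace 234073/19044 and determinant 2401/4761
char-poly roots: 49/4 and 196/4761
κ_2(A) = √(λ_max/λ_min) = √((49/4) / (196/4761)) = 17.2500

17.2500


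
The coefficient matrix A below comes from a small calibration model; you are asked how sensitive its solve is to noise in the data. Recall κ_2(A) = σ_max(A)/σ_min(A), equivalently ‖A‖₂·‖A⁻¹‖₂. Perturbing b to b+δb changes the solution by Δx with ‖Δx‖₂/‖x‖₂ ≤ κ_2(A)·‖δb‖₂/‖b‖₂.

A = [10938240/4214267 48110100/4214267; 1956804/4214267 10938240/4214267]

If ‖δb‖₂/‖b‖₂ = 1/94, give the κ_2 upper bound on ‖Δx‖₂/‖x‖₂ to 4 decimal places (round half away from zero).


M = AᵀA = [73452811536/10565167369 325784540160/10565167369; 325784540160/10565167369 1448082579600/10565167369]. tr(M)=905137056/6285049, det(M)=12960000/6285049
solving λ² − 905137056/6285049·λ + 12960000/6285049 = 0 gives λ = 144, 90000/6285049
so κ_2 = √(144 / (90000/6285049)) = 100.2800
κ_2(A)·‖δb‖/‖b‖ = 1.0668

1.0668


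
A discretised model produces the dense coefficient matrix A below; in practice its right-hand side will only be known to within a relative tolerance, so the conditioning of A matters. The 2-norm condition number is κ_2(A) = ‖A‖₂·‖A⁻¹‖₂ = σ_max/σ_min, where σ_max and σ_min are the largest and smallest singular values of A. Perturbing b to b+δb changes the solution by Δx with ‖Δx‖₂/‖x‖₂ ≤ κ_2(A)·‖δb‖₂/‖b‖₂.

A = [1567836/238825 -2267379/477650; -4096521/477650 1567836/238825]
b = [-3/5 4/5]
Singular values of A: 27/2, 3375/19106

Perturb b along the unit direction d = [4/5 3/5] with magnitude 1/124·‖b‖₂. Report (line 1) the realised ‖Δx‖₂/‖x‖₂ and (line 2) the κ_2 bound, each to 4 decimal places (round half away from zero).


0.6163
0.6163

largest singular value 27/2, smallest 3375/19106
condition number: (27/2) ÷ (3375/19106) = 76.4240
worst-case relative error ≤ 76.4240 × 1/124 = 0.6163
solve Ax = b  →  x = [-0.0593 0.0444]
2-norm of b is 1.0000; of x, 0.0741
with δb = [0.0065 0.0048], A·Δx = δb → ‖Δx‖ = 0.0457
dividing the unrounded norms, ‖Δx‖/‖x‖ = 0.6163
realised/bound = 1 exactly: the bound is attained for this b and d


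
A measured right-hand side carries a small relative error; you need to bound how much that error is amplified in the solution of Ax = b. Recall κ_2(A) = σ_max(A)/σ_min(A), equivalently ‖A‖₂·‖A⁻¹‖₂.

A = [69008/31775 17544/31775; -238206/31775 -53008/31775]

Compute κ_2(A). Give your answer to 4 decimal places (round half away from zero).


form AᵀA = [2400164/39401 540000/39401; 540000/39401 121664/39401] with trace 61508/961 and determinant 256/961
char-poly roots: 64 and 4/961
κ = σ_max/σ_min = 8/(2/31) = 124.0000

124.0000


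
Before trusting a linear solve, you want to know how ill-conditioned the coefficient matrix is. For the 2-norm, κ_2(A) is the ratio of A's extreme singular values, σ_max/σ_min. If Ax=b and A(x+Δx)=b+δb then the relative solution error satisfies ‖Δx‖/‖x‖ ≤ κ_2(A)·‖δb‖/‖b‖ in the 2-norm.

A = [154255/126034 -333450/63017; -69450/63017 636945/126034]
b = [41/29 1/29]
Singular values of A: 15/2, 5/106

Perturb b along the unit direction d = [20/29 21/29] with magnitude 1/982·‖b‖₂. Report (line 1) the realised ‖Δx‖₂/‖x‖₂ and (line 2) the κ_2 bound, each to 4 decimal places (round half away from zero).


σ_max = 15/2, σ_min = 5/106
κ_2(A) = (15/2) / (5/106) = 159.0000
bound on ‖Δx‖/‖x‖: κ·ε = 159.0000·1/982 = 0.1619
solve Ax = b  →  x = [20.7122 4.5236]
‖b‖ = 1.4142, ‖x‖ = 21.2004
re-solving with b+δb shifts x by Δx of norm 0.0305
dividing the unrounded norms, ‖Δx‖/‖x‖ = 0.0014
so the bound overstates the realised error by a factor of ≈ 112.4322 (computed from the unrounded values)

0.0014
0.1619


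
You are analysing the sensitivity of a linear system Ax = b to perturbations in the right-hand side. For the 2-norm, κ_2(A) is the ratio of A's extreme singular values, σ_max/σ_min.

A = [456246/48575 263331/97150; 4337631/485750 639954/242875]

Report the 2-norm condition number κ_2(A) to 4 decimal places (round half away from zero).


M = AᵀA = [47123762121/280562500 3436074432/70140625; 3436074432/70140625 4009209129/280562500]. tr(M)=40906377/224450, det(M)=531441/1795600
char-poly roots: 729/4 and 729/448900
κ = σ_max/σ_min = (27/2)/(27/670) = 335.0000

335.0000


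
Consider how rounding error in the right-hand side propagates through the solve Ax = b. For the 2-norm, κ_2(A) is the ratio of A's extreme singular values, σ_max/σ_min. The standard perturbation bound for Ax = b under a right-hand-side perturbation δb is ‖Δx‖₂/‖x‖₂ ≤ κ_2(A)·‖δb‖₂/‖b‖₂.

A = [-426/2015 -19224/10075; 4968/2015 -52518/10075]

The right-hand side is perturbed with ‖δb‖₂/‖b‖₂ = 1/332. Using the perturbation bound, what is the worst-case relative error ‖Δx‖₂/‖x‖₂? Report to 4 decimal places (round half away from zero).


M = AᵀA = [76500/12493 -155520/12493; -155520/12493 384948/12493]. tr(M)=35496/961, det(M)=32400/961
char-poly roots: 36 and 900/961
σ_max=√36=6, σ_min=√(900/961)=(30/31) → κ = 6.2000
perturbation bound = 6.2000·1/332 = 0.0187

0.0187


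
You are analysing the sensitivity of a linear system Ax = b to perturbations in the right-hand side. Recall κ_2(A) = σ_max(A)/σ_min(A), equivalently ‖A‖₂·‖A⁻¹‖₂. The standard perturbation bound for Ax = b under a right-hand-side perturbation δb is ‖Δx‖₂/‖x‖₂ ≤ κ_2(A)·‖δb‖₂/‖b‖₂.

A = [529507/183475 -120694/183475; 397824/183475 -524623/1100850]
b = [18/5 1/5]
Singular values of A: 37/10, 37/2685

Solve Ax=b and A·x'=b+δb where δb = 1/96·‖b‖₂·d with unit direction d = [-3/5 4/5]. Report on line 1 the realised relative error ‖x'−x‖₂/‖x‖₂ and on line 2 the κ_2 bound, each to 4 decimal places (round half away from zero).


from the listed singular values, σ₁ = 37/10, σ_n = 37/2685
condition number: (37/10) ÷ (37/2685) = 268.5000
κ_2(A)·‖δb‖/‖b‖ = 2.7969
solve Ax = b  →  x = [-31.0679 -141.7732]
‖b‖ = 3.6056, ‖x‖ = 145.1374
Δx = A⁻¹·δb where δb = 1/96·3.6056·d; ‖Δx‖ = 2.7255
realised ‖Δx‖/‖x‖ = 0.0188
realised/bound (from unrounded values) ≈ 0.0067

0.0188
2.7969


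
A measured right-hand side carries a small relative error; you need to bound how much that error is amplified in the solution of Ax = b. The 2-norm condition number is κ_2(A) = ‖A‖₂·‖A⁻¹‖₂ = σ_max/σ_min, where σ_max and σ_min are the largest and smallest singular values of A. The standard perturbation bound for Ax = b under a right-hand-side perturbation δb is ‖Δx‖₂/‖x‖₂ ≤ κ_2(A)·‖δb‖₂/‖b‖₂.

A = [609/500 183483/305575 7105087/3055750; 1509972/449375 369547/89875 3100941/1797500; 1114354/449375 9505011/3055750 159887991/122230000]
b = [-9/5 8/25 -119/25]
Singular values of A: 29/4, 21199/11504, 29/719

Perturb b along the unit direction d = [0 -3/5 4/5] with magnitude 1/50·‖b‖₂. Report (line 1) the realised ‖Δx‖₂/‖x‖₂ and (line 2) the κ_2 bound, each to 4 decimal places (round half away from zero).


largest singular value 29/4, smallest 29/719
condition number: (29/4) ÷ (29/719) = 179.7500
perturbation bound = 179.7500·1/50 = 3.5950
solve Ax = b  →  x = [79.0897 -52.5398 -28.6362]
2-norm of b is 5.0990; of x, 99.1748
Δx = A⁻¹·δb where δb = 1/50·5.0990·d; ‖Δx‖ = 2.5284
relative error = 0.0255
so the bound overstates the realised error by a factor of ≈ 141.0108 (computed from the unrounded values)

0.0255
3.5950


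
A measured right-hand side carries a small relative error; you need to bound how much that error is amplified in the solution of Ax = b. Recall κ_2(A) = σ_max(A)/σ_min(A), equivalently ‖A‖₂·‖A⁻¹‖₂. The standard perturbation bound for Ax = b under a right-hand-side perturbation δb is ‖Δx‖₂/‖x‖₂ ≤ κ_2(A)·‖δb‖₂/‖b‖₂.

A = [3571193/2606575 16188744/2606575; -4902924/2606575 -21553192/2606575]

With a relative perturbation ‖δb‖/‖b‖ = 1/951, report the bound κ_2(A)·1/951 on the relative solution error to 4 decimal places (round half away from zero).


0.3343

M = AᵀA = [1471683327721/271769329225 261578866536/10870773169; 261578866536/10870773169 29064620707456/271769329225]. tr(M)=18165558617/161671225, det(M)=504990784/4041780625
λ_max, λ_min = (18165558617/161671225 ± √13198978282843074969/1045503399720025)/2 = 2809/25, 179776/161671225
κ_2(A) = √(λ_max/λ_min) = √((2809/25) / (179776/161671225)) = 317.8750
worst-case relative error ≤ 317.8750 × 1/951 = 0.3343


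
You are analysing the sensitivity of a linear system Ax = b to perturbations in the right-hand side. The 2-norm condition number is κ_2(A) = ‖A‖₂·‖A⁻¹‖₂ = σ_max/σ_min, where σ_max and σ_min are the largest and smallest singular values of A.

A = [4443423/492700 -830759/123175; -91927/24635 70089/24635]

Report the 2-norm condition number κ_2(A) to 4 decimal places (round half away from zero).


303.2000

form AᵀA = [136829806441/1436410000 -25655152653/359102500; -25655152653/359102500 4810486474/89775625] with trace 8551903601/57456400 and determinant 13845841/57456400
solving λ² − 8551903601/57456400·λ + 13845841/57456400 = 0 gives λ = 3721/25, 3721/2298256
σ_max=√(3721/25)=(61/5), σ_min=√(3721/2298256)=(61/1516) → κ = 303.2000


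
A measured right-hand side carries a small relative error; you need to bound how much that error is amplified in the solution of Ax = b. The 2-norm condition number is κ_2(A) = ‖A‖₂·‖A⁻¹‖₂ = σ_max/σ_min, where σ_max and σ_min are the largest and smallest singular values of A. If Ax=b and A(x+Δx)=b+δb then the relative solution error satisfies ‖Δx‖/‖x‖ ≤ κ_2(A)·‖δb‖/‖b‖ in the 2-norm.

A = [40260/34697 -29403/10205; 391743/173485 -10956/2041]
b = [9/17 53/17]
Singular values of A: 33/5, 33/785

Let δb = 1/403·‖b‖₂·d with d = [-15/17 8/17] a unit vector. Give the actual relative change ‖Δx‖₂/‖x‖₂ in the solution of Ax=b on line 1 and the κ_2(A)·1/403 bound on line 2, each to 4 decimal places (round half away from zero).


from the listed singular values, σ₁ = 33/5, σ_n = 33/785
κ_2(A) = (33/5) / (33/785) = 157.0000
perturbation bound = 157.0000·1/403 = 0.3896
solve Ax = b  →  x = [22.1329 8.7296]
2-norm of b is 3.1623; of x, 23.7922
with δb = [-0.0069 0.0037], A·Δx = δb → ‖Δx‖ = 0.1867
realised ‖Δx‖/‖x‖ = 0.0078
so the bound overstates the realised error by a factor of ≈ 49.6568 (computed from the unrounded values)

0.0078
0.3896


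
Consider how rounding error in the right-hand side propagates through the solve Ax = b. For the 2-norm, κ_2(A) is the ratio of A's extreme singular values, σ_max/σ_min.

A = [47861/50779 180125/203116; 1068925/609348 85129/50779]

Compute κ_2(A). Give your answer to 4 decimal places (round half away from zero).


M = AᵀA = [5095010041/1284792336 101089450/26766507; 101089450/26766507 513481529/142754704]. tr(M)=5776661/763848, det(M)=14641/24443136
solving λ² − 5776661/763848·λ + 14641/24443136 = 0 gives λ = 121/16, 121/1527696
κ = σ_max/σ_min = (11/4)/(11/1236) = 309.0000

309.0000


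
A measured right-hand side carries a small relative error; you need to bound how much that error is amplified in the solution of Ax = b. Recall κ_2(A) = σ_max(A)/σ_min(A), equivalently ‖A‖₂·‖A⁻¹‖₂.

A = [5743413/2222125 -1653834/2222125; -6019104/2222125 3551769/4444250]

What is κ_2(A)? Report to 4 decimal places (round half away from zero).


306.5000

AᵀA = [16460500797/1174278125 -4800923946/1174278125; -4800923946/1174278125 5601838437/4697112500]; tr = 571550733/37576900, det = 2313441/939422500
λ_max, λ_min = (571550733/37576900 ± √13066253251290369/56480936544400)/2 = 1521/100, 1521/9394225
σ_max=√(1521/100)=(39/10), σ_min=√(1521/9394225)=(39/3065) → κ = 306.5000


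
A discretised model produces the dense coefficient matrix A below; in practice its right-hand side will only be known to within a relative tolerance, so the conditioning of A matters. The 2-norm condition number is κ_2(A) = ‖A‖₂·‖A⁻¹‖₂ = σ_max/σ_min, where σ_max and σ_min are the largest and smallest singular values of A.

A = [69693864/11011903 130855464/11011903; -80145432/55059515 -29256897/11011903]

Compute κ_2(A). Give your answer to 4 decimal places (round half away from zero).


AᵀA = [4474023069312/106083570425 1677710088792/21216714085; 1677710088792/21216714085 629146463265/4243342817]; tr = 1188393214761/6240210025, det = 1450695744/6240210025
λ_max, λ_min = (1188393214761/6240210025 ± √1412242222305484533752721/38940221156110500625)/2 = 4761/25, 304704/249608401
σ_max=√(4761/25)=(69/5), σ_min=√(304704/249608401)=(552/15799) → κ = 394.9750

394.9750


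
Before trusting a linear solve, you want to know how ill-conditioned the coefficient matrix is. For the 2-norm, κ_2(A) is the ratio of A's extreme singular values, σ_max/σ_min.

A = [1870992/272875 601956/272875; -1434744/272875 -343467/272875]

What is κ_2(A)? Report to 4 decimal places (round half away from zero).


M = AᵀA = [222364056384/2978430625 64761683112/2978430625; 64761683112/2978430625 19212824241/2978430625]. tr(M)=386523009/4765489, det(M)=41990400/4765489
solving λ² − 386523009/4765489·λ + 41990400/4765489 = 0 gives λ = 81, 518400/4765489
σ_max=√81=9, σ_min=√(518400/4765489)=(720/2183) → κ = 27.2875

27.2875


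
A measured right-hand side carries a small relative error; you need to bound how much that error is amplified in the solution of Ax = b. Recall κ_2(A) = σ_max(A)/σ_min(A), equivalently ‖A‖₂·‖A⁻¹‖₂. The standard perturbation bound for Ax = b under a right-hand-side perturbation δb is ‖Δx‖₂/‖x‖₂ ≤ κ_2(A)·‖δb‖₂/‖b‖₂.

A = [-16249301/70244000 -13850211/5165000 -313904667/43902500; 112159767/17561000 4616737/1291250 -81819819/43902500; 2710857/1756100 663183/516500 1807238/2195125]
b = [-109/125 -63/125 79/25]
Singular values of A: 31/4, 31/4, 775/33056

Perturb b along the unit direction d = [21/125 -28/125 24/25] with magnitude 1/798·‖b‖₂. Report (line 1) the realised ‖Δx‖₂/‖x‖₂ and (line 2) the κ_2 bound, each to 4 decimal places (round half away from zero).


0.0014
0.4142

largest singular value 31/4, smallest 775/33056
condition number: (31/4) ÷ (775/33056) = 330.5600
worst-case relative error ≤ 330.5600 × 1/798 = 0.4142
solve Ax = b  →  x = [67.7732 -102.2895 36.2919]
‖b‖ = 3.3166, ‖x‖ = 127.9588
Δx = A⁻¹·δb where δb = 1/798·3.3166·d; ‖Δx‖ = 0.1773
relative error = 0.0014
realised/bound (from unrounded values) ≈ 0.0033


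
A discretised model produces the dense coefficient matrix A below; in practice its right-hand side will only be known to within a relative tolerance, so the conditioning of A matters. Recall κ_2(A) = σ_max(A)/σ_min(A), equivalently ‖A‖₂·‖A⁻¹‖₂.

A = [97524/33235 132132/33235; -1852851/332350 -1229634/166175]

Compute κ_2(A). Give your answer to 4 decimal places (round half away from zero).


244.3750

form AᵀA = [15170068809/382202500 5056454403/95550625; 5056454403/95550625 6742115604/95550625] with trace 1685541249/15288100 and determinant 777924/3822025
eigenvalues of AᵀA: λ = (tr ± √(tr²−4·det))/2 = 441/4, 7056/3822025
κ_2(A) = √(λ_max/λ_min) = √((441/4) / (7056/3822025)) = 244.3750


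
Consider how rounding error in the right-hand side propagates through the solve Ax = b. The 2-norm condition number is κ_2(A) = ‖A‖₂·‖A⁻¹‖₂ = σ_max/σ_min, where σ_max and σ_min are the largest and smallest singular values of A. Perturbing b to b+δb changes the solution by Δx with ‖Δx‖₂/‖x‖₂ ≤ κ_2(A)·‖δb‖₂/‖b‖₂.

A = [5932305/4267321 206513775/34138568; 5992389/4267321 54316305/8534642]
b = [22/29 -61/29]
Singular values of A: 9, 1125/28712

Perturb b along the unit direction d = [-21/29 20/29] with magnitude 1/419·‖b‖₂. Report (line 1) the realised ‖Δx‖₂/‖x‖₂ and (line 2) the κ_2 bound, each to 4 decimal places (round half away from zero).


0.0027
0.5482

σ_max = 9, σ_min = 1125/28712
κ = σ_max/σ_min = 9/(1125/28712) = 229.6960
κ_2(A)·‖δb‖/‖b‖ = 0.5482
solve Ax = b  →  x = [49.7742 -11.3131]
‖b‖ = 2.2361, ‖x‖ = 51.0437
Δx = A⁻¹·δb where δb = 1/419·2.2361·d; ‖Δx‖ = 0.1362
relative error = 0.0027
so the bound overstates the realised error by a factor of ≈ 205.4468 (computed from the unrounded values)


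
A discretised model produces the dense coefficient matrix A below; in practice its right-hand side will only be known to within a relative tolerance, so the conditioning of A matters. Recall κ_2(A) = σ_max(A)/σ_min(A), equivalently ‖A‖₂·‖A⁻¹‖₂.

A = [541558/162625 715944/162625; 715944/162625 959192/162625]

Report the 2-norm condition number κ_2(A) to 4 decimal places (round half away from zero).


form AᵀA = [6446887028/211575125 8595623664/211575125; 8595623664/211575125 11461000832/211575125] with trace 3581577572/42315025 and determinant 71639296/1057875625
eigenvalues of AᵀA: λ = (tr ± √(tr²−4·det))/2 = 2116/25, 33856/42315025
κ_2(A) = √(λ_max/λ_min) = √((2116/25) / (33856/42315025)) = 325.2500

325.2500


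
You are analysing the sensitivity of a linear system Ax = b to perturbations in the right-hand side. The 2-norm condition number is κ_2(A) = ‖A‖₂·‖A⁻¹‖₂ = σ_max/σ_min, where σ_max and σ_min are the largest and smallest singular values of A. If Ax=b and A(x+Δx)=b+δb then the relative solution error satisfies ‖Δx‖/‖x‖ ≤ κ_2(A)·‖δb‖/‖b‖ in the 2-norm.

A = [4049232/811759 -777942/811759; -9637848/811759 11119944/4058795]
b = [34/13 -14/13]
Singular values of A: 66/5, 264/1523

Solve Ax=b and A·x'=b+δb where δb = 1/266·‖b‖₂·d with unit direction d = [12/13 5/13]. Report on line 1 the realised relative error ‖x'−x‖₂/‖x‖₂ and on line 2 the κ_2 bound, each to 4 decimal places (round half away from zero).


σ_max = 66/5, σ_min = 264/1523
κ = σ_max/σ_min = (66/5)/(264/1523) = 76.1500
κ_2(A)·‖δb‖/‖b‖ = 0.2863
solve Ax = b  →  x = [2.6805 11.2232]
‖b‖₂ = 2.8284 and ‖x‖₂ = 11.5389
re-solving with b+δb shifts x by Δx of norm 0.0613
dividing the unrounded norms, ‖Δx‖/‖x‖ = 0.0053
realised/bound (from unrounded values) ≈ 0.0186

0.0053
0.2863


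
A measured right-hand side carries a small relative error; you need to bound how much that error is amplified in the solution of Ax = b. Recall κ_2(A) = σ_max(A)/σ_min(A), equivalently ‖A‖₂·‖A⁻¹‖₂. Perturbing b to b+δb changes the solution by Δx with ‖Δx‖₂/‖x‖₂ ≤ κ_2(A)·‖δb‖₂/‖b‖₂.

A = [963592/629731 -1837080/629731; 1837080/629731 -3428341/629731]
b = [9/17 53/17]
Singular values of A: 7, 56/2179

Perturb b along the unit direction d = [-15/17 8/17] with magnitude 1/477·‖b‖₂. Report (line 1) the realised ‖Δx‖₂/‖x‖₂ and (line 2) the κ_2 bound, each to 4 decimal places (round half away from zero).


0.0066
0.5710

σ_max = 7, σ_min = 56/2179
κ_2(A) = 7 / (56/2179) = 272.3750
κ_2(A)·‖δb‖/‖b‖ = 0.5710
solve Ax = b  →  x = [34.5347 17.9328]
‖b‖₂ = 3.1623 and ‖x‖₂ = 38.9131
re-solving with b+δb shifts x by Δx of norm 0.2580
relative error = 0.0066
realised/bound (from unrounded values) ≈ 0.0116


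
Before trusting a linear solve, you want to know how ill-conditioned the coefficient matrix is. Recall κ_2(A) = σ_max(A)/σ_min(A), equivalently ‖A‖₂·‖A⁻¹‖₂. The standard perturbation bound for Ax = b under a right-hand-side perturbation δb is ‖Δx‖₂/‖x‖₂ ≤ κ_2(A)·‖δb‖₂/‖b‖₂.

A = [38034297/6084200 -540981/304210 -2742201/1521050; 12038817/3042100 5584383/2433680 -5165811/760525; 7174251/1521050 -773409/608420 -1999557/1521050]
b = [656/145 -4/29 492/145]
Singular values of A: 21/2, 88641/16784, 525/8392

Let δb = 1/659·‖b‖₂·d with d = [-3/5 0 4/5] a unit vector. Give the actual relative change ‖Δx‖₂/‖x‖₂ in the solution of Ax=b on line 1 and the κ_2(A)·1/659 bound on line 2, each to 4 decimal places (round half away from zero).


largest singular value 21/2, smallest 525/8392
condition number: (21/2) ÷ (525/8392) = 167.8400
bound on ‖Δx‖/‖x‖: κ·ε = 167.8400·1/659 = 0.2547
solve Ax = b  →  x = [0.6683 -0.4544 0.2562]
‖b‖₂ = 5.6569 and ‖x‖₂ = 0.8478
re-solving with b+δb shifts x by Δx of norm 0.1372
relative error = 0.1618
realised/bound (from unrounded values) ≈ 0.6355

0.1618
0.2547


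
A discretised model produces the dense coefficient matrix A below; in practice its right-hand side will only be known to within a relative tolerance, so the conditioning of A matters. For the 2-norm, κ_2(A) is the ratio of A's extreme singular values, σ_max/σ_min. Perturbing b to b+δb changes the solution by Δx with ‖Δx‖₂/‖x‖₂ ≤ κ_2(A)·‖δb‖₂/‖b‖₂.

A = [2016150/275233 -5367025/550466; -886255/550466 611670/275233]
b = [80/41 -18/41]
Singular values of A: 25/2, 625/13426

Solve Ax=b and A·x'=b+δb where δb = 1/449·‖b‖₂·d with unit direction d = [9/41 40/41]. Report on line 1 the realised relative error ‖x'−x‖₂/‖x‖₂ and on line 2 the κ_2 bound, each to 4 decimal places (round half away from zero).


0.5980
0.5980

largest singular value 25/2, smallest 625/13426
κ = σ_max/σ_min = (25/2)/(625/13426) = 268.5200
perturbation bound = 268.5200·1/449 = 0.5980
solve Ax = b  →  x = [0.0960 -0.1280]
‖b‖ = 2.0000, ‖x‖ = 0.1600
δb = ε·‖b‖·d = [0.0010 0.0043]; solving A·Δx = δb gives ‖Δx‖ = 0.0957
relative error = 0.5980
so the bound is sharp here: realised error equals the bound
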